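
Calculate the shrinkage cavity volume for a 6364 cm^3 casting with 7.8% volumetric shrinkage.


Formula: V_shrink = V_casting * shrinkage_pct / 100
V_shrink = 6364 cm^3 * 7.8 / 100 = 496.3920 cm^3


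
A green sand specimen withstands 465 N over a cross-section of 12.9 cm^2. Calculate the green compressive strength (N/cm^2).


Formula: Compressive Strength = Force / Area
Strength = 465 N / 12.9 cm^2 = 36.0465 N/cm^2

Answer: 36.0465 N/cm^2


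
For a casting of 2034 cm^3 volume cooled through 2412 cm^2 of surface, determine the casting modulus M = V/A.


Formula: Casting Modulus M = V / A
M = 2034 cm^3 / 2412 cm^2 = 0.8433 cm


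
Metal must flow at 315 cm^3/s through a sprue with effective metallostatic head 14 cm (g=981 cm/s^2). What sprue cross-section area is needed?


Formula: v = sqrt(2*g*h), A = Q/v
Velocity: v = sqrt(2 * 981 * 14) = sqrt(27468) = 165.7347 cm/s
Sprue area: A = Q / v = 315 / 165.7347 = 1.9006 cm^2

Final answer: 1.9006 cm^2


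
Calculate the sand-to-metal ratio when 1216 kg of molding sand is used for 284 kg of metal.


Formula: Sand-to-Metal Ratio = W_sand / W_metal
Ratio = 1216 kg / 284 kg = 4.2817

4.2817


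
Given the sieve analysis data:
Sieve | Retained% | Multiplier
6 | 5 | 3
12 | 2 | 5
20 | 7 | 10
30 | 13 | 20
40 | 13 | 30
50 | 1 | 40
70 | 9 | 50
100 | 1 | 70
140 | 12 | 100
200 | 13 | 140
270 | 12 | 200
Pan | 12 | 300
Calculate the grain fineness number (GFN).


Formula: GFN = sum(pct * multiplier) / sum(pct)
sum(pct * multiplier) = 10325
sum(pct) = 100
GFN = 10325 / 100 = 103.25

103.25


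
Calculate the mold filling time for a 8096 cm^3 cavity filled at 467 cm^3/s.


Formula: t_fill = V_mold / Q_flow
t = 8096 cm^3 / 467 cm^3/s = 17.3362 s


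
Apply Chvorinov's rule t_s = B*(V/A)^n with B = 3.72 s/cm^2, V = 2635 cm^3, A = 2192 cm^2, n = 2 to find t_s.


Formula: t_s = B * (V/A)^n  (Chvorinov's rule, n=2)
Modulus M = V/A = 2635/2192 = 1.202099 cm
M^2 = 1.202099^2 = 1.445042 cm^2
t_s = 3.72 * 1.445042 = 5.3756 s

5.3756 s


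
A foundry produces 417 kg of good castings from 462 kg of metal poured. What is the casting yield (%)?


Formula: Casting Yield = (W_good / W_total) * 100
Yield = (417 kg / 462 kg) * 100 = 90.2597%

Answer: 90.2597%


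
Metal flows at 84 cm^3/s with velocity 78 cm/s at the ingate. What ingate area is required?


Formula: A_ingate = Q / v  (continuity equation)
A = 84 cm^3/s / 78 cm/s = 1.0769 cm^2

Answer: 1.0769 cm^2


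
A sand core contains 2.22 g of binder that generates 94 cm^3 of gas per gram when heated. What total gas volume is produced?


Formula: V_gas = W_binder * gas_evolution_rate
V = 2.22 g * 94 cm^3/g = 208.6800 cm^3


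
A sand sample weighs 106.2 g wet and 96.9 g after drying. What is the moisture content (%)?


Formula: MC = (W_wet - W_dry) / W_wet * 100
Water mass = 106.2 - 96.9 = 9.3 g
MC = 9.3 / 106.2 * 100 = 8.7571%

Final answer: 8.7571%


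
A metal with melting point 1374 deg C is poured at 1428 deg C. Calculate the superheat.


Formula: Superheat = T_pour - T_melt
Superheat = 1428 - 1374 = 54 deg C

Final answer: 54 deg C


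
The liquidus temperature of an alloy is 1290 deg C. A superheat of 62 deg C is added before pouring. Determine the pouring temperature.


Formula: T_pour = T_melt + Superheat
T_pour = 1290 + 62 = 1352 deg C

Final answer: 1352 deg C


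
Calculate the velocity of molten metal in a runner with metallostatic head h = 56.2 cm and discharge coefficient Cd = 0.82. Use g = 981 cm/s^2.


Formula: v = Cd * sqrt(2 * g * h)  (Torricelli with discharge coefficient)
2*g*h = 2 * 981 * 56.2 = 110264.4 cm^2/s^2
sqrt(110264.4) = 332.06084 cm/s
v = 0.82 * 332.06084 = 272.2899 cm/s

272.2899 cm/s


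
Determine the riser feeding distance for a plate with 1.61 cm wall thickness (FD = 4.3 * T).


Formula: FD = 4.3 * T  (riser feeding-distance rule)
FD = 4.3 * 1.61 cm = 6.9230 cm


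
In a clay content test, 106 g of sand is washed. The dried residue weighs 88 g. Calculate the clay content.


Formula: Clay% = (W_total - W_washed) / W_total * 100
Clay mass = 106 - 88 = 18 g
Clay% = 18 / 106 * 100 = 16.9811%


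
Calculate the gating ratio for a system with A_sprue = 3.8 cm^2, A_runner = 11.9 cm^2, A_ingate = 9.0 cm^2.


Sprue:Runner:Ingate = 1 : 11.9/3.8 : 9.0/3.8 = 1:3.13:2.37

Answer: 1:3.13:2.37


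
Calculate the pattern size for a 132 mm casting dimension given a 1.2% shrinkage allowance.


Formula: L_pattern = L_casting * (1 + shrinkage_rate/100)
Shrinkage factor = 1 + 1.2/100 = 1.012
L_pattern = 132 mm * 1.012 = 133.5840 mm


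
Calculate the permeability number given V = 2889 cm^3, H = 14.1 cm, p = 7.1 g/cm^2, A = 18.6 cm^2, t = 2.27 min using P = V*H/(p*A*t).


Formula: Permeability Number P = (V * H) / (p * A * t)
Numerator: V * H = 2889 * 14.1 = 40734.9
Denominator: p * A * t = 7.1 * 18.6 * 2.27 = 299.7762
P = 40734.9 / 299.7762 = 135.8844


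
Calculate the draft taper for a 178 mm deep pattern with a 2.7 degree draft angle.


Formula: taper = depth * tan(draft_angle)
tan(2.7 deg) = 0.0471588
taper = 178 mm * 0.0471588 = 8.3943 mm

8.3943 mm


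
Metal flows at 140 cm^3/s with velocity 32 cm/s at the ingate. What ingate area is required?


Formula: A_ingate = Q / v  (continuity equation)
A = 140 cm^3/s / 32 cm/s = 4.3750 cm^2


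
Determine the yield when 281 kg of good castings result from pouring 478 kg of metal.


Formula: Casting Yield = (W_good / W_total) * 100
Yield = (281 kg / 478 kg) * 100 = 58.7866%


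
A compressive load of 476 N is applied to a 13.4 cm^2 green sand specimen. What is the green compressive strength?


Formula: Compressive Strength = Force / Area
Strength = 476 N / 13.4 cm^2 = 35.5224 N/cm^2

35.5224 N/cm^2


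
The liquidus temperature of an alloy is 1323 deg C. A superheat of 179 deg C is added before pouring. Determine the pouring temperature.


Formula: T_pour = T_melt + Superheat
T_pour = 1323 + 179 = 1502 deg C


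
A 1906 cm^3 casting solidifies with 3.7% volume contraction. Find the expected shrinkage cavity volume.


Formula: V_shrink = V_casting * shrinkage_pct / 100
V_shrink = 1906 cm^3 * 3.7 / 100 = 70.5220 cm^3

Answer: 70.5220 cm^3


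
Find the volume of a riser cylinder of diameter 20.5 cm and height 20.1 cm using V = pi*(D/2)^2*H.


Formula: V = pi * (D/2)^2 * H  (cylinder volume)
Radius = D/2 = 20.5/2 = 10.25 cm
V = pi * 10.25^2 * 20.1 = 6634.2779 cm^3


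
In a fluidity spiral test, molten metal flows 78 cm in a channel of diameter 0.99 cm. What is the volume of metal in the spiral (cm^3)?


Formula: V = pi * (d/2)^2 * L  (cylinder volume)
Radius = 0.99/2 = 0.495 cm
V = pi * 0.495^2 * 78 = 60.0420 cm^3

Answer: 60.0420 cm^3


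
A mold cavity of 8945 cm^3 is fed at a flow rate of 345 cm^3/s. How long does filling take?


Formula: t_fill = V_mold / Q_flow
t = 8945 cm^3 / 345 cm^3/s = 25.9275 s


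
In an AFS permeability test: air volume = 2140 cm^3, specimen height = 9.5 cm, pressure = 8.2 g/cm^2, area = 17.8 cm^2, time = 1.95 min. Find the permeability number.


Formula: Permeability Number P = (V * H) / (p * A * t)
Numerator: V * H = 2140 * 9.5 = 20330.0
Denominator: p * A * t = 8.2 * 17.8 * 1.95 = 284.622
P = 20330.0 / 284.622 = 71.4281

71.4281


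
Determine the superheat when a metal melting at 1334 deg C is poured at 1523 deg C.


Formula: Superheat = T_pour - T_melt
Superheat = 1523 - 1334 = 189 deg C

Final answer: 189 deg C


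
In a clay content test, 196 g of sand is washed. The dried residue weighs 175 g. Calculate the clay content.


Formula: Clay% = (W_total - W_washed) / W_total * 100
Clay mass = 196 - 175 = 21 g
Clay% = 21 / 196 * 100 = 10.7143%


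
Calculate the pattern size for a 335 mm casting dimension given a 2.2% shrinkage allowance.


Formula: L_pattern = L_casting * (1 + shrinkage_rate/100)
Shrinkage factor = 1 + 2.2/100 = 1.022
L_pattern = 335 mm * 1.022 = 342.3700 mm

Final answer: 342.3700 mm


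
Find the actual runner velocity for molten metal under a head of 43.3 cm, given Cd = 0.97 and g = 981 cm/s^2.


Formula: v = Cd * sqrt(2 * g * h)  (Torricelli with discharge coefficient)
2*g*h = 2 * 981 * 43.3 = 84954.6 cm^2/s^2
sqrt(84954.6) = 291.46972 cm/s
v = 0.97 * 291.46972 = 282.7256 cm/s

Answer: 282.7256 cm/s


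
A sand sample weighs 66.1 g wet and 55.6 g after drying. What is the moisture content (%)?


Formula: MC = (W_wet - W_dry) / W_wet * 100
Water mass = 66.1 - 55.6 = 10.5 g
MC = 10.5 / 66.1 * 100 = 15.8850%

Final answer: 15.8850%


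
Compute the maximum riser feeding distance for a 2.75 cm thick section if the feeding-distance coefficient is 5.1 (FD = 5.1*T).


Formula: FD = 5.1 * T  (riser feeding-distance rule)
FD = 5.1 * 2.75 cm = 14.0250 cm

14.0250 cm


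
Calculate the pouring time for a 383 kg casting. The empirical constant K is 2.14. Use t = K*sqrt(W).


Formula: t = K * sqrt(W)
sqrt(W) = sqrt(383) = 19.57039
t = 2.14 * 19.57039 = 41.8806 s


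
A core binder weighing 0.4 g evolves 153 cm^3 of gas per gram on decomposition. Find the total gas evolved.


Formula: V_gas = W_binder * gas_evolution_rate
V = 0.4 g * 153 cm^3/g = 61.2000 cm^3

Answer: 61.2000 cm^3


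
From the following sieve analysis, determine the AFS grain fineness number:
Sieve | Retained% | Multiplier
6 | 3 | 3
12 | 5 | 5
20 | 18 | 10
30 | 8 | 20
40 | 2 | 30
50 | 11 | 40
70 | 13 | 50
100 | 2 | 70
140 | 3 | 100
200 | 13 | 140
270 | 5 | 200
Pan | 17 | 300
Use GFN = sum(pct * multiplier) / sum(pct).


Formula: GFN = sum(pct * multiplier) / sum(pct)
sum(pct * multiplier) = 9884
sum(pct) = 100
GFN = 9884 / 100 = 98.84


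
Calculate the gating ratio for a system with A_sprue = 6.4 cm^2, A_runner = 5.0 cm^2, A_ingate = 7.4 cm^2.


Sprue:Runner:Ingate = 1 : 5.0/6.4 : 7.4/6.4 = 1:0.78:1.16

Final answer: 1:0.78:1.16


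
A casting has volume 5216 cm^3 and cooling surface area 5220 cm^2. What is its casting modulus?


Formula: Casting Modulus M = V / A
M = 5216 cm^3 / 5220 cm^2 = 0.9992 cm

Answer: 0.9992 cm


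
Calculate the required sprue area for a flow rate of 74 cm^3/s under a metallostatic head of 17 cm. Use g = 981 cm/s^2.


Formula: v = sqrt(2*g*h), A = Q/v
Velocity: v = sqrt(2 * 981 * 17) = sqrt(33354) = 182.6308 cm/s
Sprue area: A = Q / v = 74 / 182.6308 = 0.4052 cm^2

Answer: 0.4052 cm^2


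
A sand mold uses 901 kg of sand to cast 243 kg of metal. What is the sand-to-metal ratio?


Formula: Sand-to-Metal Ratio = W_sand / W_metal
Ratio = 901 kg / 243 kg = 3.7078


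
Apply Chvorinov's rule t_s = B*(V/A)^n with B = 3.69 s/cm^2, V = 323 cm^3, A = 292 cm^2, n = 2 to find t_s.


Formula: t_s = B * (V/A)^n  (Chvorinov's rule, n=2)
Modulus M = V/A = 323/292 = 1.106164 cm
M^2 = 1.106164^2 = 1.223599 cm^2
t_s = 3.69 * 1.223599 = 4.5151 s


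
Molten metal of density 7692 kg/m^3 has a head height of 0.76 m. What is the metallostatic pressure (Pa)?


Formula: P = rho * g * h
rho * g = 7692 * 9.81 = 75458.52 N/m^3
P = 75458.52 * 0.76 = 57348.4752 Pa


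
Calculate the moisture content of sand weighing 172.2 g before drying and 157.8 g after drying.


Formula: MC = (W_wet - W_dry) / W_wet * 100
Water mass = 172.2 - 157.8 = 14.4 g
MC = 14.4 / 172.2 * 100 = 8.3624%

8.3624%


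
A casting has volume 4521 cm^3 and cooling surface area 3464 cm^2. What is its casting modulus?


Formula: Casting Modulus M = V / A
M = 4521 cm^3 / 3464 cm^2 = 1.3051 cm

Final answer: 1.3051 cm


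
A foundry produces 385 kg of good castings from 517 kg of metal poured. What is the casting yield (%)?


Formula: Casting Yield = (W_good / W_total) * 100
Yield = (385 kg / 517 kg) * 100 = 74.4681%

Final answer: 74.4681%


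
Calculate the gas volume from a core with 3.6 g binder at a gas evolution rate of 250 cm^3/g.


Formula: V_gas = W_binder * gas_evolution_rate
V = 3.6 g * 250 cm^3/g = 900.0000 cm^3


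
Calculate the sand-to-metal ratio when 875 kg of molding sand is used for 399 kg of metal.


Formula: Sand-to-Metal Ratio = W_sand / W_metal
Ratio = 875 kg / 399 kg = 2.1930

Answer: 2.1930


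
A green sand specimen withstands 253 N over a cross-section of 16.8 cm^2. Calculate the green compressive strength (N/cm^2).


Formula: Compressive Strength = Force / Area
Strength = 253 N / 16.8 cm^2 = 15.0595 N/cm^2

Final answer: 15.0595 N/cm^2


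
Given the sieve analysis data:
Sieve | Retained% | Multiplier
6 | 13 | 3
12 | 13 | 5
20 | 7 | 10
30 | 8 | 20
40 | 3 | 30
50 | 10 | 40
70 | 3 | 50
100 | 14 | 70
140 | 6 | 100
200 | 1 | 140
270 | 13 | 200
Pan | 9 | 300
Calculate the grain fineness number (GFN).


Formula: GFN = sum(pct * multiplier) / sum(pct)
sum(pct * multiplier) = 7994
sum(pct) = 100
GFN = 7994 / 100 = 79.94

Answer: 79.94


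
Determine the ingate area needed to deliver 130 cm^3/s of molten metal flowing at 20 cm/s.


Formula: A_ingate = Q / v  (continuity equation)
A = 130 cm^3/s / 20 cm/s = 6.5000 cm^2


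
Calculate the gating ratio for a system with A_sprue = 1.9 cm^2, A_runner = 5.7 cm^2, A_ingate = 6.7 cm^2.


Sprue:Runner:Ingate = 1 : 5.7/1.9 : 6.7/1.9 = 1:3.00:3.53

Answer: 1:3.00:3.53


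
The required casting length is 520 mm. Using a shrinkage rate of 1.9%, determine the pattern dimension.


Formula: L_pattern = L_casting * (1 + shrinkage_rate/100)
Shrinkage factor = 1 + 1.9/100 = 1.019
L_pattern = 520 mm * 1.019 = 529.8800 mm


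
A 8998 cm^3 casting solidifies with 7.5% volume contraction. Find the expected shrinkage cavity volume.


Formula: V_shrink = V_casting * shrinkage_pct / 100
V_shrink = 8998 cm^3 * 7.5 / 100 = 674.8500 cm^3


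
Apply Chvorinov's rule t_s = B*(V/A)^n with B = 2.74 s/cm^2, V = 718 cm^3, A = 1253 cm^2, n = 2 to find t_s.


Formula: t_s = B * (V/A)^n  (Chvorinov's rule, n=2)
Modulus M = V/A = 718/1253 = 0.573025 cm
M^2 = 0.573025^2 = 0.328358 cm^2
t_s = 2.74 * 0.328358 = 0.8997 s

0.8997 s


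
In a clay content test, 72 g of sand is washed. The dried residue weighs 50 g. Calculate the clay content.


Formula: Clay% = (W_total - W_washed) / W_total * 100
Clay mass = 72 - 50 = 22 g
Clay% = 22 / 72 * 100 = 30.5556%

Answer: 30.5556%


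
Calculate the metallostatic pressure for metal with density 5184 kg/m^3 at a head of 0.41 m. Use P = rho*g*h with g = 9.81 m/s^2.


Formula: P = rho * g * h
rho * g = 5184 * 9.81 = 50855.04 N/m^3
P = 50855.04 * 0.41 = 20850.5664 Pa


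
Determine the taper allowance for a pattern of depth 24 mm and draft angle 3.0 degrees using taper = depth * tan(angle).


Formula: taper = depth * tan(draft_angle)
tan(3.0 deg) = 0.0524078
taper = 24 mm * 0.0524078 = 1.2578 mm


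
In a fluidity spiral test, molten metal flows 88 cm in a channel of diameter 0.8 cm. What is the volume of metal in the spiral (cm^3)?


Formula: V = pi * (d/2)^2 * L  (cylinder volume)
Radius = 0.8/2 = 0.4 cm
V = pi * 0.4^2 * 88 = 44.2336 cm^3


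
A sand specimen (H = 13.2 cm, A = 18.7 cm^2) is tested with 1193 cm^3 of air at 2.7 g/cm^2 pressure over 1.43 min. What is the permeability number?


Formula: Permeability Number P = (V * H) / (p * A * t)
Numerator: V * H = 1193 * 13.2 = 15747.6
Denominator: p * A * t = 2.7 * 18.7 * 1.43 = 72.2007
P = 15747.6 / 72.2007 = 218.1087

218.1087


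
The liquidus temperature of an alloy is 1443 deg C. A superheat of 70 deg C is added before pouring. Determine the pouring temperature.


Formula: T_pour = T_melt + Superheat
T_pour = 1443 + 70 = 1513 deg C


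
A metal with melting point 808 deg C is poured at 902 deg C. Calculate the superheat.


Formula: Superheat = T_pour - T_melt
Superheat = 902 - 808 = 94 deg C

Answer: 94 deg C


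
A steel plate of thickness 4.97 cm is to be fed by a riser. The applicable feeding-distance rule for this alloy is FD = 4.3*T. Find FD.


Formula: FD = 4.3 * T  (riser feeding-distance rule)
FD = 4.3 * 4.97 cm = 21.3710 cm

Answer: 21.3710 cm


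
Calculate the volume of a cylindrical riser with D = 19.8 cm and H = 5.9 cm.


Formula: V = pi * (D/2)^2 * H  (cylinder volume)
Radius = D/2 = 19.8/2 = 9.9 cm
V = pi * 9.9^2 * 5.9 = 1816.6542 cm^3

1816.6542 cm^3


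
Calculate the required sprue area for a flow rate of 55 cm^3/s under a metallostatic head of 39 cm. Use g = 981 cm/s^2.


Formula: v = sqrt(2*g*h), A = Q/v
Velocity: v = sqrt(2 * 981 * 39) = sqrt(76518) = 276.6189 cm/s
Sprue area: A = Q / v = 55 / 276.6189 = 0.1988 cm^2

Final answer: 0.1988 cm^2


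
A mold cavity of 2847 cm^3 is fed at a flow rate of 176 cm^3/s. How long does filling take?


Formula: t_fill = V_mold / Q_flow
t = 2847 cm^3 / 176 cm^3/s = 16.1761 s

Answer: 16.1761 s


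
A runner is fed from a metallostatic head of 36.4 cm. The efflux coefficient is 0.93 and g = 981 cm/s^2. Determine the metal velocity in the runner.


Formula: v = Cd * sqrt(2 * g * h)  (Torricelli with discharge coefficient)
2*g*h = 2 * 981 * 36.4 = 71416.8 cm^2/s^2
sqrt(71416.8) = 267.23922 cm/s
v = 0.93 * 267.23922 = 248.5325 cm/s


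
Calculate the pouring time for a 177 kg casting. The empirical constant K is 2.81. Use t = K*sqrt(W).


Formula: t = K * sqrt(W)
sqrt(W) = sqrt(177) = 13.30413
t = 2.81 * 13.30413 = 37.3846 s

Final answer: 37.3846 s


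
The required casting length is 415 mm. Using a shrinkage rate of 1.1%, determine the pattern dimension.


Formula: L_pattern = L_casting * (1 + shrinkage_rate/100)
Shrinkage factor = 1 + 1.1/100 = 1.011
L_pattern = 415 mm * 1.011 = 419.5650 mm

419.5650 mm


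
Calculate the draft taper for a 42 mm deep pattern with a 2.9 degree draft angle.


Formula: taper = depth * tan(draft_angle)
tan(2.9 deg) = 0.0506578
taper = 42 mm * 0.0506578 = 2.1276 mm


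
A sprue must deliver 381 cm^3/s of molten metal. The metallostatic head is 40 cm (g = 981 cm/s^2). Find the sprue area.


Formula: v = sqrt(2*g*h), A = Q/v
Velocity: v = sqrt(2 * 981 * 40) = sqrt(78480) = 280.1428 cm/s
Sprue area: A = Q / v = 381 / 280.1428 = 1.3600 cm^2


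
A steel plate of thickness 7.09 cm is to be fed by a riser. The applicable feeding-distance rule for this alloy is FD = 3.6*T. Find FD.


Formula: FD = 3.6 * T  (riser feeding-distance rule)
FD = 3.6 * 7.09 cm = 25.5240 cm

25.5240 cm


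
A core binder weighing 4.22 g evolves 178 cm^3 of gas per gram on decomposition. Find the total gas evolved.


Formula: V_gas = W_binder * gas_evolution_rate
V = 4.22 g * 178 cm^3/g = 751.1600 cm^3

Final answer: 751.1600 cm^3


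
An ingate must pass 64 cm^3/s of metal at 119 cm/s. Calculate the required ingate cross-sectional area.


Formula: A_ingate = Q / v  (continuity equation)
A = 64 cm^3/s / 119 cm/s = 0.5378 cm^2

Final answer: 0.5378 cm^2


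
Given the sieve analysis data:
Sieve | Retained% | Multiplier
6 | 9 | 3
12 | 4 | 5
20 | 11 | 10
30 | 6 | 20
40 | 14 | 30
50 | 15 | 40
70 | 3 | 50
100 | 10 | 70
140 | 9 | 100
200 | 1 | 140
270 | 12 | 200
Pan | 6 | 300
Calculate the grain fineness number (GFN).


Formula: GFN = sum(pct * multiplier) / sum(pct)
sum(pct * multiplier) = 7387
sum(pct) = 100
GFN = 7387 / 100 = 73.87

Final answer: 73.87


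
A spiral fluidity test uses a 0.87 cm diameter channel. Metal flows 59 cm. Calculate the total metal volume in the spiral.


Formula: V = pi * (d/2)^2 * L  (cylinder volume)
Radius = 0.87/2 = 0.435 cm
V = pi * 0.435^2 * 59 = 35.0736 cm^3


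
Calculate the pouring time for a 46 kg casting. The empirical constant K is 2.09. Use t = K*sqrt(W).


Formula: t = K * sqrt(W)
sqrt(W) = sqrt(46) = 6.78233
t = 2.09 * 6.78233 = 14.1751 s

14.1751 s


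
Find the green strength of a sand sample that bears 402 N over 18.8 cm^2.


Formula: Compressive Strength = Force / Area
Strength = 402 N / 18.8 cm^2 = 21.3830 N/cm^2

21.3830 N/cm^2


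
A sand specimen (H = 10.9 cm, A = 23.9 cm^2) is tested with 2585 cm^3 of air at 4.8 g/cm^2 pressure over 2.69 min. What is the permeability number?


Formula: Permeability Number P = (V * H) / (p * A * t)
Numerator: V * H = 2585 * 10.9 = 28176.5
Denominator: p * A * t = 4.8 * 23.9 * 2.69 = 308.5968
P = 28176.5 / 308.5968 = 91.3052

91.3052


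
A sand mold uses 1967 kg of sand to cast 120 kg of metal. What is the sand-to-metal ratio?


Formula: Sand-to-Metal Ratio = W_sand / W_metal
Ratio = 1967 kg / 120 kg = 16.3917

Final answer: 16.3917


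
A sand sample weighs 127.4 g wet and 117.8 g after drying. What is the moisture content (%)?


Formula: MC = (W_wet - W_dry) / W_wet * 100
Water mass = 127.4 - 117.8 = 9.6 g
MC = 9.6 / 127.4 * 100 = 7.5353%


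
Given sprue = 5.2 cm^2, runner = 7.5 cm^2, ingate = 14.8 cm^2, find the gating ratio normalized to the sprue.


Sprue:Runner:Ingate = 1 : 7.5/5.2 : 14.8/5.2 = 1:1.44:2.85

Final answer: 1:1.44:2.85


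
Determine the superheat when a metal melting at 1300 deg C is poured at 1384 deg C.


Formula: Superheat = T_pour - T_melt
Superheat = 1384 - 1300 = 84 deg C


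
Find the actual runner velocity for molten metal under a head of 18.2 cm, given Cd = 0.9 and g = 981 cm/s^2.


Formula: v = Cd * sqrt(2 * g * h)  (Torricelli with discharge coefficient)
2*g*h = 2 * 981 * 18.2 = 35708.4 cm^2/s^2
sqrt(35708.4) = 188.96666 cm/s
v = 0.9 * 188.96666 = 170.0700 cm/s


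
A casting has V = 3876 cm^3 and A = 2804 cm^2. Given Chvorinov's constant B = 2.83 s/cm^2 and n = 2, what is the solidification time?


Formula: t_s = B * (V/A)^n  (Chvorinov's rule, n=2)
Modulus M = V/A = 3876/2804 = 1.382311 cm
M^2 = 1.382311^2 = 1.910784 cm^2
t_s = 2.83 * 1.910784 = 5.4075 s

5.4075 s


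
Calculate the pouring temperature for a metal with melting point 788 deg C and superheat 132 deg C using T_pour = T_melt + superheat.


Formula: T_pour = T_melt + Superheat
T_pour = 788 + 132 = 920 deg C

Answer: 920 deg C


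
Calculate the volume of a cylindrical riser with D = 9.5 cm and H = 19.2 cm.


Formula: V = pi * (D/2)^2 * H  (cylinder volume)
Radius = D/2 = 9.5/2 = 4.75 cm
V = pi * 4.75^2 * 19.2 = 1360.9379 cm^3

Answer: 1360.9379 cm^3


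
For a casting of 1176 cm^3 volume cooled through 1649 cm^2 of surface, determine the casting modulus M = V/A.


Formula: Casting Modulus M = V / A
M = 1176 cm^3 / 1649 cm^2 = 0.7132 cm

Final answer: 0.7132 cm


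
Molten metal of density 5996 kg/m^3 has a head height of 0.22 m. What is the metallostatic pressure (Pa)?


Formula: P = rho * g * h
rho * g = 5996 * 9.81 = 58820.76 N/m^3
P = 58820.76 * 0.22 = 12940.5672 Pa


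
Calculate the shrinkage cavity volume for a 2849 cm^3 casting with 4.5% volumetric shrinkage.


Formula: V_shrink = V_casting * shrinkage_pct / 100
V_shrink = 2849 cm^3 * 4.5 / 100 = 128.2050 cm^3

Final answer: 128.2050 cm^3


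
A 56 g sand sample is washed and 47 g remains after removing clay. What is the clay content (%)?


Formula: Clay% = (W_total - W_washed) / W_total * 100
Clay mass = 56 - 47 = 9 g
Clay% = 9 / 56 * 100 = 16.0714%

Answer: 16.0714%


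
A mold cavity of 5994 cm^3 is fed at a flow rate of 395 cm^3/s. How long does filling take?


Formula: t_fill = V_mold / Q_flow
t = 5994 cm^3 / 395 cm^3/s = 15.1747 s

Answer: 15.1747 s


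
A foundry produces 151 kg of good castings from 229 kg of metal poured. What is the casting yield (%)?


Formula: Casting Yield = (W_good / W_total) * 100
Yield = (151 kg / 229 kg) * 100 = 65.9389%

Answer: 65.9389%


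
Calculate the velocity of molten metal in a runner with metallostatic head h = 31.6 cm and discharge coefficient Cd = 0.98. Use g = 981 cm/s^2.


Formula: v = Cd * sqrt(2 * g * h)  (Torricelli with discharge coefficient)
2*g*h = 2 * 981 * 31.6 = 61999.2 cm^2/s^2
sqrt(61999.2) = 248.99639 cm/s
v = 0.98 * 248.99639 = 244.0165 cm/s


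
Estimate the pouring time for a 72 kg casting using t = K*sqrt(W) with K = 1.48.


Formula: t = K * sqrt(W)
sqrt(W) = sqrt(72) = 8.48528
t = 1.48 * 8.48528 = 12.5582 s

Answer: 12.5582 s


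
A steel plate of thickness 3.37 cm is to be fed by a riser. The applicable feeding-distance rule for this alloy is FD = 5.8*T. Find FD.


Formula: FD = 5.8 * T  (riser feeding-distance rule)
FD = 5.8 * 3.37 cm = 19.5460 cm

Answer: 19.5460 cm


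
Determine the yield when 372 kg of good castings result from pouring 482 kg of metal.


Formula: Casting Yield = (W_good / W_total) * 100
Yield = (372 kg / 482 kg) * 100 = 77.1784%

77.1784%


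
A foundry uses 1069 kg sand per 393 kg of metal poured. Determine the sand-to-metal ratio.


Formula: Sand-to-Metal Ratio = W_sand / W_metal
Ratio = 1069 kg / 393 kg = 2.7201

Answer: 2.7201


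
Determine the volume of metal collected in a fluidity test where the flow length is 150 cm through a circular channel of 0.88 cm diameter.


Formula: V = pi * (d/2)^2 * L  (cylinder volume)
Radius = 0.88/2 = 0.44 cm
V = pi * 0.44^2 * 150 = 91.2319 cm^3

Final answer: 91.2319 cm^3


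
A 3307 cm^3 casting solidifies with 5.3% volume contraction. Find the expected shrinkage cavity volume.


Formula: V_shrink = V_casting * shrinkage_pct / 100
V_shrink = 3307 cm^3 * 5.3 / 100 = 175.2710 cm^3

Answer: 175.2710 cm^3


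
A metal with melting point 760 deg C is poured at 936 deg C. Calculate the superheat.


Formula: Superheat = T_pour - T_melt
Superheat = 936 - 760 = 176 deg C

Final answer: 176 deg C


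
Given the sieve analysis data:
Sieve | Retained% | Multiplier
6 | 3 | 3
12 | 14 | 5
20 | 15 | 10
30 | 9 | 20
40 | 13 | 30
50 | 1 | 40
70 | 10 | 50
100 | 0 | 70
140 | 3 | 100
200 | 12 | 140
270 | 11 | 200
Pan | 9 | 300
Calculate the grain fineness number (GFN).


Formula: GFN = sum(pct * multiplier) / sum(pct)
sum(pct * multiplier) = 8219
sum(pct) = 100
GFN = 8219 / 100 = 82.19

Answer: 82.19


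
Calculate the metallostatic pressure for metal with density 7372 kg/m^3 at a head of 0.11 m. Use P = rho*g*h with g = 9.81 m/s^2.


Formula: P = rho * g * h
rho * g = 7372 * 9.81 = 72319.32 N/m^3
P = 72319.32 * 0.11 = 7955.1252 Pa


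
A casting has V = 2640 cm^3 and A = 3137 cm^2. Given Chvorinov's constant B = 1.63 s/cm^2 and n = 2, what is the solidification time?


Formula: t_s = B * (V/A)^n  (Chvorinov's rule, n=2)
Modulus M = V/A = 2640/3137 = 0.841568 cm
M^2 = 0.841568^2 = 0.708237 cm^2
t_s = 1.63 * 0.708237 = 1.1544 s

Answer: 1.1544 s


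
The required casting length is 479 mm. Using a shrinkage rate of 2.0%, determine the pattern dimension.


Formula: L_pattern = L_casting * (1 + shrinkage_rate/100)
Shrinkage factor = 1 + 2.0/100 = 1.02
L_pattern = 479 mm * 1.02 = 488.5800 mm

Final answer: 488.5800 mm


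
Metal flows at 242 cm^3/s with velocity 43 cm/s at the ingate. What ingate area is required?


Formula: A_ingate = Q / v  (continuity equation)
A = 242 cm^3/s / 43 cm/s = 5.6279 cm^2

Answer: 5.6279 cm^2


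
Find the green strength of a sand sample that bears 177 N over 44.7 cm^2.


Formula: Compressive Strength = Force / Area
Strength = 177 N / 44.7 cm^2 = 3.9597 N/cm^2

Answer: 3.9597 N/cm^2


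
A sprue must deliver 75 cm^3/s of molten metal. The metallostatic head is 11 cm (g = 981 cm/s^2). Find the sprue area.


Formula: v = sqrt(2*g*h), A = Q/v
Velocity: v = sqrt(2 * 981 * 11) = sqrt(21582) = 146.9081 cm/s
Sprue area: A = Q / v = 75 / 146.9081 = 0.5105 cm^2

Final answer: 0.5105 cm^2


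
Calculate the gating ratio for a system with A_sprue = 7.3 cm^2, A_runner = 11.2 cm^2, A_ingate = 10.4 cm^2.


Sprue:Runner:Ingate = 1 : 11.2/7.3 : 10.4/7.3 = 1:1.53:1.42

1:1.53:1.42


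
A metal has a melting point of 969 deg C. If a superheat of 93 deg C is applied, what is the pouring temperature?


Formula: T_pour = T_melt + Superheat
T_pour = 969 + 93 = 1062 deg C


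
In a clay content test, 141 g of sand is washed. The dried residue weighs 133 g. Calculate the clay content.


Formula: Clay% = (W_total - W_washed) / W_total * 100
Clay mass = 141 - 133 = 8 g
Clay% = 8 / 141 * 100 = 5.6738%

Answer: 5.6738%


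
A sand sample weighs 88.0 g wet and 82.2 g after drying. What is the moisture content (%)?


Formula: MC = (W_wet - W_dry) / W_wet * 100
Water mass = 88.0 - 82.2 = 5.8 g
MC = 5.8 / 88.0 * 100 = 6.5909%


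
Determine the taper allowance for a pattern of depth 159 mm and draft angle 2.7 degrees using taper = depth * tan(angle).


Formula: taper = depth * tan(draft_angle)
tan(2.7 deg) = 0.0471588
taper = 159 mm * 0.0471588 = 7.4982 mm

Answer: 7.4982 mm


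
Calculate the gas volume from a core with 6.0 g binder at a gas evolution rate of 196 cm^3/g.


Formula: V_gas = W_binder * gas_evolution_rate
V = 6.0 g * 196 cm^3/g = 1176.0000 cm^3

Final answer: 1176.0000 cm^3


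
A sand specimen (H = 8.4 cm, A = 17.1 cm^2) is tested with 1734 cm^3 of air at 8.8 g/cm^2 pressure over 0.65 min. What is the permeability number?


Formula: Permeability Number P = (V * H) / (p * A * t)
Numerator: V * H = 1734 * 8.4 = 14565.6
Denominator: p * A * t = 8.8 * 17.1 * 0.65 = 97.812
P = 14565.6 / 97.812 = 148.9142

Answer: 148.9142


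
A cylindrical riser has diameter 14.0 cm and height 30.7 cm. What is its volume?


Formula: V = pi * (D/2)^2 * H  (cylinder volume)
Radius = D/2 = 14.0/2 = 7.0 cm
V = pi * 7.0^2 * 30.7 = 4725.8978 cm^3

Final answer: 4725.8978 cm^3


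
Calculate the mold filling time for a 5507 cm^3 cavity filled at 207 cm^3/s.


Formula: t_fill = V_mold / Q_flow
t = 5507 cm^3 / 207 cm^3/s = 26.6039 s

Answer: 26.6039 s


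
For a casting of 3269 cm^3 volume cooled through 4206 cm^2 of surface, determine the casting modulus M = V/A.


Formula: Casting Modulus M = V / A
M = 3269 cm^3 / 4206 cm^2 = 0.7772 cm

0.7772 cm


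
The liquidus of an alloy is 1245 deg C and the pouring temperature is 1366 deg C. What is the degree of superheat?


Formula: Superheat = T_pour - T_melt
Superheat = 1366 - 1245 = 121 deg C

Answer: 121 deg C


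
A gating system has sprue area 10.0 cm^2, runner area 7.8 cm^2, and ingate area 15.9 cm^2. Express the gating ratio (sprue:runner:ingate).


Sprue:Runner:Ingate = 1 : 7.8/10.0 : 15.9/10.0 = 1:0.78:1.59


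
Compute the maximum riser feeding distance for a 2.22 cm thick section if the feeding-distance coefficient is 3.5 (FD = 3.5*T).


Formula: FD = 3.5 * T  (riser feeding-distance rule)
FD = 3.5 * 2.22 cm = 7.7700 cm

7.7700 cm


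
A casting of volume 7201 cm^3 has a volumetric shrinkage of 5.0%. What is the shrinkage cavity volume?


Formula: V_shrink = V_casting * shrinkage_pct / 100
V_shrink = 7201 cm^3 * 5.0 / 100 = 360.0500 cm^3

Final answer: 360.0500 cm^3


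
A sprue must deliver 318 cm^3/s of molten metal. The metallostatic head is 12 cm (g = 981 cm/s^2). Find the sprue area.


Formula: v = sqrt(2*g*h), A = Q/v
Velocity: v = sqrt(2 * 981 * 12) = sqrt(23544) = 153.4405 cm/s
Sprue area: A = Q / v = 318 / 153.4405 = 2.0725 cm^2


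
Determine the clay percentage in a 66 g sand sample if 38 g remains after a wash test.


Formula: Clay% = (W_total - W_washed) / W_total * 100
Clay mass = 66 - 38 = 28 g
Clay% = 28 / 66 * 100 = 42.4242%

42.4242%


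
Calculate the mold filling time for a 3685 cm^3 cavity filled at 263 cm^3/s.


Formula: t_fill = V_mold / Q_flow
t = 3685 cm^3 / 263 cm^3/s = 14.0114 s

Final answer: 14.0114 s


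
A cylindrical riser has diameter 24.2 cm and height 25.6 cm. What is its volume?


Formula: V = pi * (D/2)^2 * H  (cylinder volume)
Radius = D/2 = 24.2/2 = 12.1 cm
V = pi * 12.1^2 * 25.6 = 11774.9909 cm^3


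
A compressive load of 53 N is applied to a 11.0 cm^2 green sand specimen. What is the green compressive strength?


Formula: Compressive Strength = Force / Area
Strength = 53 N / 11.0 cm^2 = 4.8182 N/cm^2

Final answer: 4.8182 N/cm^2


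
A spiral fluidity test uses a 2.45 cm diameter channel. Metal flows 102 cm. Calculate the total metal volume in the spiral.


Formula: V = pi * (d/2)^2 * L  (cylinder volume)
Radius = 2.45/2 = 1.225 cm
V = pi * 1.225^2 * 102 = 480.8640 cm^3

Answer: 480.8640 cm^3


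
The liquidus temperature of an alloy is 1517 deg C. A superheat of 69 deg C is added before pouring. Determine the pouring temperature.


Formula: T_pour = T_melt + Superheat
T_pour = 1517 + 69 = 1586 deg C

Answer: 1586 deg C


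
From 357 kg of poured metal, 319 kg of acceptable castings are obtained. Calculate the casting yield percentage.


Formula: Casting Yield = (W_good / W_total) * 100
Yield = (319 kg / 357 kg) * 100 = 89.3557%

Final answer: 89.3557%


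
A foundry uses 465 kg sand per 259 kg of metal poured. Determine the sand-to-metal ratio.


Formula: Sand-to-Metal Ratio = W_sand / W_metal
Ratio = 465 kg / 259 kg = 1.7954

Answer: 1.7954


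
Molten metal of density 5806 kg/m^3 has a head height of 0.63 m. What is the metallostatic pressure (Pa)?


Formula: P = rho * g * h
rho * g = 5806 * 9.81 = 56956.86 N/m^3
P = 56956.86 * 0.63 = 35882.8218 Pa

Answer: 35882.8218 Pa


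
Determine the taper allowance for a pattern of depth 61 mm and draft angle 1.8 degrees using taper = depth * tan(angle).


Formula: taper = depth * tan(draft_angle)
tan(1.8 deg) = 0.0314263
taper = 61 mm * 0.0314263 = 1.9170 mm

Answer: 1.9170 mm


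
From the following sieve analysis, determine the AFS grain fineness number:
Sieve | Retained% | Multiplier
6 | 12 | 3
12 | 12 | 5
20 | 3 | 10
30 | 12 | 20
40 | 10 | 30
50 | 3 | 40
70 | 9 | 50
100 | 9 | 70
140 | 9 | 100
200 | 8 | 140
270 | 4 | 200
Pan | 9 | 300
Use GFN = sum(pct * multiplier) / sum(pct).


Formula: GFN = sum(pct * multiplier) / sum(pct)
sum(pct * multiplier) = 7386
sum(pct) = 100
GFN = 7386 / 100 = 73.86

Final answer: 73.86


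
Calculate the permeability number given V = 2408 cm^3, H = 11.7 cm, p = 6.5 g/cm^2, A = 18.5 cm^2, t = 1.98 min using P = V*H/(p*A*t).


Formula: Permeability Number P = (V * H) / (p * A * t)
Numerator: V * H = 2408 * 11.7 = 28173.6
Denominator: p * A * t = 6.5 * 18.5 * 1.98 = 238.095
P = 28173.6 / 238.095 = 118.3292

Answer: 118.3292


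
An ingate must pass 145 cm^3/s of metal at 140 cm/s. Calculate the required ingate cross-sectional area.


Formula: A_ingate = Q / v  (continuity equation)
A = 145 cm^3/s / 140 cm/s = 1.0357 cm^2

1.0357 cm^2


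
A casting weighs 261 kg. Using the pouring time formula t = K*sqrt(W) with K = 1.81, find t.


Formula: t = K * sqrt(W)
sqrt(W) = sqrt(261) = 16.15549
t = 1.81 * 16.15549 = 29.2414 s

Final answer: 29.2414 s


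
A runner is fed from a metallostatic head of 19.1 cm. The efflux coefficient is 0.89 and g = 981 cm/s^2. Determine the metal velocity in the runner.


Formula: v = Cd * sqrt(2 * g * h)  (Torricelli with discharge coefficient)
2*g*h = 2 * 981 * 19.1 = 37474.2 cm^2/s^2
sqrt(37474.2) = 193.58254 cm/s
v = 0.89 * 193.58254 = 172.2885 cm/s

Final answer: 172.2885 cm/s


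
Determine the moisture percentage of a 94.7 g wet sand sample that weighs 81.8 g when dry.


Formula: MC = (W_wet - W_dry) / W_wet * 100
Water mass = 94.7 - 81.8 = 12.9 g
MC = 12.9 / 94.7 * 100 = 13.6220%

13.6220%


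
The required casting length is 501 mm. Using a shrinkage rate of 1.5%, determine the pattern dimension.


Formula: L_pattern = L_casting * (1 + shrinkage_rate/100)
Shrinkage factor = 1 + 1.5/100 = 1.015
L_pattern = 501 mm * 1.015 = 508.5150 mm

Answer: 508.5150 mm


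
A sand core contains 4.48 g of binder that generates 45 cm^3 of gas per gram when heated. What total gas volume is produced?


Formula: V_gas = W_binder * gas_evolution_rate
V = 4.48 g * 45 cm^3/g = 201.6000 cm^3

Answer: 201.6000 cm^3


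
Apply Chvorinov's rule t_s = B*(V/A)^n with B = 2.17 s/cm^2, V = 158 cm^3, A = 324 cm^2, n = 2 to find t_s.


Formula: t_s = B * (V/A)^n  (Chvorinov's rule, n=2)
Modulus M = V/A = 158/324 = 0.487654 cm
M^2 = 0.487654^2 = 0.237806 cm^2
t_s = 2.17 * 0.237806 = 0.5160 s


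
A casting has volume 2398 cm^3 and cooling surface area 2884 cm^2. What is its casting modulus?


Formula: Casting Modulus M = V / A
M = 2398 cm^3 / 2884 cm^2 = 0.8315 cm

Final answer: 0.8315 cm


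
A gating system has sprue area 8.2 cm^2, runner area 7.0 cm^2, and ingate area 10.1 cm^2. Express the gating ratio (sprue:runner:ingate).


Sprue:Runner:Ingate = 1 : 7.0/8.2 : 10.1/8.2 = 1:0.85:1.23

Final answer: 1:0.85:1.23


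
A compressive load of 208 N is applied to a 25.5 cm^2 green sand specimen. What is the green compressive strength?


Formula: Compressive Strength = Force / Area
Strength = 208 N / 25.5 cm^2 = 8.1569 N/cm^2


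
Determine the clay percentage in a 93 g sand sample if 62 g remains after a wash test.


Formula: Clay% = (W_total - W_washed) / W_total * 100
Clay mass = 93 - 62 = 31 g
Clay% = 31 / 93 * 100 = 33.3333%

33.3333%


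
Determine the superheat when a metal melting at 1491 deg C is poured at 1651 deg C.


Formula: Superheat = T_pour - T_melt
Superheat = 1651 - 1491 = 160 deg C

Answer: 160 deg C


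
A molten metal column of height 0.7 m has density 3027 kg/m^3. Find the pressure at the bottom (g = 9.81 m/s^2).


Formula: P = rho * g * h
rho * g = 3027 * 9.81 = 29694.87 N/m^3
P = 29694.87 * 0.7 = 20786.4090 Pa

Answer: 20786.4090 Pa


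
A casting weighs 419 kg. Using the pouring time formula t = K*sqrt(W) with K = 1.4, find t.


Formula: t = K * sqrt(W)
sqrt(W) = sqrt(419) = 20.46949
t = 1.4 * 20.46949 = 28.6573 s

Final answer: 28.6573 s


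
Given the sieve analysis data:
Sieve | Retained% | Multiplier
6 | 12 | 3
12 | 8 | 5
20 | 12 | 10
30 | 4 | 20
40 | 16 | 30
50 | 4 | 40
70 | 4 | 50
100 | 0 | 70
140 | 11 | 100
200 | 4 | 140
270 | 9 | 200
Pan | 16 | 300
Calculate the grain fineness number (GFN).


Formula: GFN = sum(pct * multiplier) / sum(pct)
sum(pct * multiplier) = 9376
sum(pct) = 100
GFN = 9376 / 100 = 93.76


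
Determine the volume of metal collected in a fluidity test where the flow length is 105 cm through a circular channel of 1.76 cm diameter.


Formula: V = pi * (d/2)^2 * L  (cylinder volume)
Radius = 1.76/2 = 0.88 cm
V = pi * 0.88^2 * 105 = 255.4492 cm^3


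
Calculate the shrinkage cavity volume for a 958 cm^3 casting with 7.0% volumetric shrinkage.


Formula: V_shrink = V_casting * shrinkage_pct / 100
V_shrink = 958 cm^3 * 7.0 / 100 = 67.0600 cm^3

Final answer: 67.0600 cm^3


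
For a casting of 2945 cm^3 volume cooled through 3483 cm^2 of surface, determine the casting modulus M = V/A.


Formula: Casting Modulus M = V / A
M = 2945 cm^3 / 3483 cm^2 = 0.8455 cm

0.8455 cm


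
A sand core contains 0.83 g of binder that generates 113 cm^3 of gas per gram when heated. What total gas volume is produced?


Formula: V_gas = W_binder * gas_evolution_rate
V = 0.83 g * 113 cm^3/g = 93.7900 cm^3

Final answer: 93.7900 cm^3


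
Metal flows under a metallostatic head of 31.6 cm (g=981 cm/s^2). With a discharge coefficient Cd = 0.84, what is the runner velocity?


Formula: v = Cd * sqrt(2 * g * h)  (Torricelli with discharge coefficient)
2*g*h = 2 * 981 * 31.6 = 61999.2 cm^2/s^2
sqrt(61999.2) = 248.99639 cm/s
v = 0.84 * 248.99639 = 209.1570 cm/s

Answer: 209.1570 cm/s


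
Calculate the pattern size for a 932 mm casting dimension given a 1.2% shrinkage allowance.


Formula: L_pattern = L_casting * (1 + shrinkage_rate/100)
Shrinkage factor = 1 + 1.2/100 = 1.012
L_pattern = 932 mm * 1.012 = 943.1840 mm

Answer: 943.1840 mm


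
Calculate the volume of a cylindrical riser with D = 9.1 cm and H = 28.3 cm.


Formula: V = pi * (D/2)^2 * H  (cylinder volume)
Radius = D/2 = 9.1/2 = 4.55 cm
V = pi * 4.55^2 * 28.3 = 1840.5987 cm^3


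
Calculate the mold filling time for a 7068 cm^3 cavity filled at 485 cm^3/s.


Formula: t_fill = V_mold / Q_flow
t = 7068 cm^3 / 485 cm^3/s = 14.5732 s


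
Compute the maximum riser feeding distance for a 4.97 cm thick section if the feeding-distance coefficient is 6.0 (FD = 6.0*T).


Formula: FD = 6.0 * T  (riser feeding-distance rule)
FD = 6.0 * 4.97 cm = 29.8200 cm

Answer: 29.8200 cm
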